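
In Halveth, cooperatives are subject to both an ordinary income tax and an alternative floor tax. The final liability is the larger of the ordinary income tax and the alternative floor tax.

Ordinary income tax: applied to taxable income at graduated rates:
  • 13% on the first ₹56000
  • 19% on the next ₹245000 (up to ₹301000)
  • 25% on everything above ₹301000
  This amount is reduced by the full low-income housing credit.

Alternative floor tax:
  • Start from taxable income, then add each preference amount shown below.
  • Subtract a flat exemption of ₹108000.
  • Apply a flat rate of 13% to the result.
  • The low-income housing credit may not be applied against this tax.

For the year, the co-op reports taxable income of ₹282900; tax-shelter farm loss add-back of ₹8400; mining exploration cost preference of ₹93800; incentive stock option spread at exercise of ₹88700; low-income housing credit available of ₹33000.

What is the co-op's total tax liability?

Alternative floor tax:
  Adjusted income: ₹282900 + ₹8400 + ₹93800 + ₹88700 = ₹473800
  Less exemption ₹108000 → base ₹365800
  ₹365800 × 13% = ₹47554

Ordinary income tax:
  ₹56000 × 13% = ₹7280
  ₹226900 × 19% = ₹43111
  → ₹50391
  Less low-income housing credit ₹33000 → ₹17391

₹47554 > ₹17391, so the alternative floor tax is the binding amount.

₹47554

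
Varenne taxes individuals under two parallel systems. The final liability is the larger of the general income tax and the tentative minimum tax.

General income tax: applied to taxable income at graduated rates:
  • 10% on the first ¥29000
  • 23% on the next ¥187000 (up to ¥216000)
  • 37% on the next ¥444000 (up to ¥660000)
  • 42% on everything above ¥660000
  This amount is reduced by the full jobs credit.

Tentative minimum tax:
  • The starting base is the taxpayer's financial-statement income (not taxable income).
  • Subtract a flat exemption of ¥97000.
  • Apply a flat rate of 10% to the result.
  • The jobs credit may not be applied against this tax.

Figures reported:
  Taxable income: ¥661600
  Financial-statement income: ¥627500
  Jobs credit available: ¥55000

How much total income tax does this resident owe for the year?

General income tax:
  ¥29000 × 10% = ¥2900
  ¥187000 × 23% = ¥43010
  ¥444000 × 37% = ¥164280
  ¥1600 × 42% = ¥672
  → ¥210862
  Less jobs credit ¥55000 → ¥155862

Tentative minimum tax:
  Base (financial-statement income): ¥627500
  Less exemption ¥97000 → base ¥530500
  ¥530500 × 10% = ¥53050

¥155862 > ¥53050, so the general income tax governs.

¥155862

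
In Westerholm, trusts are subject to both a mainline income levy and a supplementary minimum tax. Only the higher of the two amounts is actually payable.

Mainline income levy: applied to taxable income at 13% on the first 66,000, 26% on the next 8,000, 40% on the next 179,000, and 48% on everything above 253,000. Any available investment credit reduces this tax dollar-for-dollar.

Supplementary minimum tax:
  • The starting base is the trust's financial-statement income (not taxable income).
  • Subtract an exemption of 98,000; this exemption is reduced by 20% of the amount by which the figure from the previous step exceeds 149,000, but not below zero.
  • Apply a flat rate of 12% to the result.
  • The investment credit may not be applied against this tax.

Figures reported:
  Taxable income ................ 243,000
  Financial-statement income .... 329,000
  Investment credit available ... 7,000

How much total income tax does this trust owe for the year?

Mainline income levy:
  66,000 × 13% = 8,580
  8,000 × 26% = 2,080
  169,000 × 40% = 67,600
  → 78,260
  Less investment credit 7,000 → 71,260

Supplementary minimum tax:
  Base (financial-statement income): 329,000
  Exemption: 98,000 − 20% × (329,000 − 149,000) = 98,000 − 36,000 = 62,000
  Base: 329,000 − 62,000 = 267,000
  267,000 × 12% = 32,040

71,260 > 32,040, so the mainline income levy governs.

71,260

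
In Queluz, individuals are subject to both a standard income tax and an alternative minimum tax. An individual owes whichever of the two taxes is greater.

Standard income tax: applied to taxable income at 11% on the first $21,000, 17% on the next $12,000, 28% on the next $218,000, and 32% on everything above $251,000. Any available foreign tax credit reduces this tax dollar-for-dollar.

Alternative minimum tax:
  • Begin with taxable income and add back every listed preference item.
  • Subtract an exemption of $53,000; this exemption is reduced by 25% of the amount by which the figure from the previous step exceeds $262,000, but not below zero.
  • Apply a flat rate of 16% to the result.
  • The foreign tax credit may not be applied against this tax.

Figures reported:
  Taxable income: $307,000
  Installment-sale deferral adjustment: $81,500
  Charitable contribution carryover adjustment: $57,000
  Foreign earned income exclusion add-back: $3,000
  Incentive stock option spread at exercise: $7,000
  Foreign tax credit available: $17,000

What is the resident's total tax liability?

$72,140

Alternative minimum tax:
  Adjusted income: $307,000 + $81,500 + $57,000 + $3,000 + $7,000 = $455,500
  Exemption: $53,000 − 25% × ($455,500 − $262,000) = $53,000 − $48,375 = $4,625
  Base: $455,500 − $4,625 = $450,875
  $450,875 × 16% = $72,140

Standard income tax:
  $21,000 × 11% = $2,310
  $12,000 × 17% = $2,040
  $218,000 × 28% = $61,040
  $56,000 × 32% = $17,920
  → $83,310
  Less foreign tax credit $17,000 → $66,310

$72,140 > $66,310, so the alternative minimum tax is the binding amount.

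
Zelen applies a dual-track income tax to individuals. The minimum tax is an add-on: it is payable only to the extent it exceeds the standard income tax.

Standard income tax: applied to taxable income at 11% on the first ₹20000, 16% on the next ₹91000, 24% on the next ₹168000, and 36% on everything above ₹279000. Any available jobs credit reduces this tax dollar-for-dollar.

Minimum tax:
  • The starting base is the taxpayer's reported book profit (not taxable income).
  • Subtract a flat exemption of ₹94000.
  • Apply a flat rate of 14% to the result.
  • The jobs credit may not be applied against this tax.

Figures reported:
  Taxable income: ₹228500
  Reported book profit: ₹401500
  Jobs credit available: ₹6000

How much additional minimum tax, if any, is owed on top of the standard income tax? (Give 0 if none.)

Minimum tax:
  Base (reported book profit): ₹401500
  Less exemption ₹94000 → base ₹307500
  ₹307500 × 14% = ₹43050

Standard income tax:
  ₹20000 × 11% = ₹2200
  ₹91000 × 16% = ₹14560
  ₹117500 × 24% = ₹28200
  → ₹44960
  Less jobs credit ₹6000 → ₹38960

Excess of minimum tax over standard income tax: ₹43050 − ₹38960 = ₹4090.

₹4090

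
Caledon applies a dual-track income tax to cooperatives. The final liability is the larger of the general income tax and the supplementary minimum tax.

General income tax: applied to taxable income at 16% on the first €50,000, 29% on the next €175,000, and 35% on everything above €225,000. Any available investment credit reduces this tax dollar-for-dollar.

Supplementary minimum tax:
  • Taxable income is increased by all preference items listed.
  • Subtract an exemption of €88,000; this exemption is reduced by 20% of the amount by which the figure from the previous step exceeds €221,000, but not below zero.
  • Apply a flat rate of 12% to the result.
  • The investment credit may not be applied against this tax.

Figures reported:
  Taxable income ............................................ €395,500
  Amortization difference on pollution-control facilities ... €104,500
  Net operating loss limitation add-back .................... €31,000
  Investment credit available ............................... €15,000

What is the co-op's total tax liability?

€103,425

General income tax:
  €50,000 × 16% = €8,000
  €175,000 × 29% = €50,750
  €170,500 × 35% = €59,675
  → €118,425
  Less investment credit €15,000 → €103,425

Supplementary minimum tax:
  Adjusted income: €395,500 + €104,500 + €31,000 = €531,000
  Exemption: €88,000 − 20% × (€531,000 − €221,000) = €88,000 − €62,000 = €26,000
  Base: €531,000 − €26,000 = €505,000
  €505,000 × 12% = €60,600

€103,425 > €60,600, so the general income tax governs.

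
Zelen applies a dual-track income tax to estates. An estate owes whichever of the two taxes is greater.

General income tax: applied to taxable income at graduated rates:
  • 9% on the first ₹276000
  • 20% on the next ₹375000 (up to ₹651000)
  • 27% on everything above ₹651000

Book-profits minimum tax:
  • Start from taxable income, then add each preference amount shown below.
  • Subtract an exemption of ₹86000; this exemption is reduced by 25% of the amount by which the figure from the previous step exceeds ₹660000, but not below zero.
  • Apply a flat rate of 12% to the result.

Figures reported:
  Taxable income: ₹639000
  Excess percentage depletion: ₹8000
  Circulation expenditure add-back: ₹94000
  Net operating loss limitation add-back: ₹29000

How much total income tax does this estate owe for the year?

₹97440

General income tax:
  ₹276000 × 9% = ₹24840
  ₹363000 × 20% = ₹72600
  → ₹97440

Book-profits minimum tax:
  Adjusted income: ₹639000 + ₹8000 + ₹94000 + ₹29000 = ₹770000
  Exemption: ₹86000 − 25% × (₹770000 − ₹660000) = ₹86000 − ₹27500 = ₹58500
  Base: ₹770000 − ₹58500 = ₹711500
  ₹711500 × 12% = ₹85380

₹97440 > ₹85380, so the general income tax governs.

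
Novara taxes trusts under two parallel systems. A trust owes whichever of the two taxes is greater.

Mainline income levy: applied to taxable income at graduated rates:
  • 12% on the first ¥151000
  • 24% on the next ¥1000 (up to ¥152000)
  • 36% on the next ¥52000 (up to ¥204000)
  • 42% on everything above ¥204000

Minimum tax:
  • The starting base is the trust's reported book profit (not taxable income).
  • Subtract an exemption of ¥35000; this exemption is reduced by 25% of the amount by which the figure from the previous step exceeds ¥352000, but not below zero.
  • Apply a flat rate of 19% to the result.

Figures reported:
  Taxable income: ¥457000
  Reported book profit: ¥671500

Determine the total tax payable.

Mainline income levy:
  ¥151000 × 12% = ¥18120
  ¥1000 × 24% = ¥240
  ¥52000 × 36% = ¥18720
  ¥253000 × 42% = ¥106260
  → ¥143340

Minimum tax:
  Base (reported book profit): ¥671500
  Exemption: 25% × (¥671500 − ¥352000) = ¥79875 ≥ ¥35000, so the exemption is fully phased out
  Base: ¥671500 − ¥0 = ¥671500
  ¥671500 × 19% = ¥127585

¥143340 > ¥127585, so the mainline income levy governs.

¥143340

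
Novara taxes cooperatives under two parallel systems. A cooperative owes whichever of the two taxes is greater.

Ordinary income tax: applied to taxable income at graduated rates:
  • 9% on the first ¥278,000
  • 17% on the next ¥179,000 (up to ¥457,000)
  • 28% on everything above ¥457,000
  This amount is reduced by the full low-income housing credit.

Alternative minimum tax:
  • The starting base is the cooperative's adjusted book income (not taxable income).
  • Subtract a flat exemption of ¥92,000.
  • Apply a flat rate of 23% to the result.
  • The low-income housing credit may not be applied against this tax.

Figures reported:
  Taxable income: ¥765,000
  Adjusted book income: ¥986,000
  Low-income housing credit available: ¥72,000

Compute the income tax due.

Ordinary income tax:
  ¥278,000 × 9% = ¥25,020
  ¥179,000 × 17% = ¥30,430
  ¥308,000 × 28% = ¥86,240
  → ¥141,690
  Less low-income housing credit ¥72,000 → ¥69,690

Alternative minimum tax:
  Base (adjusted book income): ¥986,000
  Less exemption ¥92,000 → base ¥894,000
  ¥894,000 × 23% = ¥205,620

¥205,620 > ¥69,690, so the alternative minimum tax is the binding amount.

¥205,620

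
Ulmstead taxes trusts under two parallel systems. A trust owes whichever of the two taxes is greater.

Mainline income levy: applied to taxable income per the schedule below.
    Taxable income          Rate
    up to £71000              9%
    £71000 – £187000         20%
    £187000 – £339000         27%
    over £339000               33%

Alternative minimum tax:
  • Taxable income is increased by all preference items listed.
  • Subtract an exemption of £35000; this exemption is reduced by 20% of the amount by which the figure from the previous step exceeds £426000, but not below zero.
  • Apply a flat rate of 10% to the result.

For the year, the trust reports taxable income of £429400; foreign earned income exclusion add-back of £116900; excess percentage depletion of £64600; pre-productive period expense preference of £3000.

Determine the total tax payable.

£100462

Mainline income levy:
  £71000 × 9% = £6390
  £116000 × 20% = £23200
  £152000 × 27% = £41040
  £90400 × 33% = £29832
  → £100462

Alternative minimum tax:
  Adjusted income: £429400 + £116900 + £64600 + £3000 = £613900
  Exemption: 20% × (£613900 − £426000) = £37580 ≥ £35000, so the exemption is fully phased out
  Base: £613900 − £0 = £613900
  £613900 × 10% = £61390

£100462 > £61390, so the mainline income levy governs.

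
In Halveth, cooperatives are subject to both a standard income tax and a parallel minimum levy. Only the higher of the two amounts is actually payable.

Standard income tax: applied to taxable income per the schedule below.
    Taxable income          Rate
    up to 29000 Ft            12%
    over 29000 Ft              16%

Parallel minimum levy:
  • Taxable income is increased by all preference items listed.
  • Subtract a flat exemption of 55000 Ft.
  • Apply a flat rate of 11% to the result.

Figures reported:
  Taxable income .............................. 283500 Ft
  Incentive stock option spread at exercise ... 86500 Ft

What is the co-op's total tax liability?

Parallel minimum levy:
  Adjusted income: 283500 Ft + 86500 Ft = 370000 Ft
  Less exemption 55000 Ft → base 315000 Ft
  315000 Ft × 11% = 34650 Ft

Standard income tax:
  29000 Ft × 12% = 3480 Ft
  254500 Ft × 16% = 40720 Ft
  → 44200 Ft

44200 Ft > 34650 Ft, so the standard income tax governs.

44200 Ft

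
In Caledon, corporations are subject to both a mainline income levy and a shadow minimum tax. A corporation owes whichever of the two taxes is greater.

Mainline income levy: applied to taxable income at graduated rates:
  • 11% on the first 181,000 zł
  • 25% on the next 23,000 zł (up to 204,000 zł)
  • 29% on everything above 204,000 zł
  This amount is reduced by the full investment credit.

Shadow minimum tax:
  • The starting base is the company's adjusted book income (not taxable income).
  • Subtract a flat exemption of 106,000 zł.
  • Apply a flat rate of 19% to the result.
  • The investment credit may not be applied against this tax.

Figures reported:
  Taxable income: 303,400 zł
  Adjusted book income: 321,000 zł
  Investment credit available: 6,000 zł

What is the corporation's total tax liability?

48,486 zł

Mainline income levy:
  181,000 zł × 11% = 19,910 zł
  23,000 zł × 25% = 5,750 zł
  99,400 zł × 29% = 28,826 zł
  → 54,486 zł
  Less investment credit 6,000 zł → 48,486 zł

Shadow minimum tax:
  Base (adjusted book income): 321,000 zł
  Less exemption 106,000 zł → base 215,000 zł
  215,000 zł × 19% = 40,850 zł

48,486 zł > 40,850 zł, so the mainline income levy governs.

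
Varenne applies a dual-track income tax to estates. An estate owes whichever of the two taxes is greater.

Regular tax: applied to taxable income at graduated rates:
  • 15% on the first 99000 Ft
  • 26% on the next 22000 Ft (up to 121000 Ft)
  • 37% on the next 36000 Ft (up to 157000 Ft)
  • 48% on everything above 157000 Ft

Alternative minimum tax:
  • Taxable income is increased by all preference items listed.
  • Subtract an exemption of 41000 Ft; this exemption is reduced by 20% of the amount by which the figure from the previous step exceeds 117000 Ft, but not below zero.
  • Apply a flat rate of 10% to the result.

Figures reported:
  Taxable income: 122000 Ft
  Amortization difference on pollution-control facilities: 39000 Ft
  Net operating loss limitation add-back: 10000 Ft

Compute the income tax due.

20940 Ft

Regular tax:
  99000 Ft × 15% = 14850 Ft
  22000 Ft × 26% = 5720 Ft
  1000 Ft × 37% = 370 Ft
  → 20940 Ft

Alternative minimum tax:
  Adjusted income: 122000 Ft + 39000 Ft + 10000 Ft = 171000 Ft
  Exemption: 41000 Ft − 20% × (171000 Ft − 117000 Ft) = 41000 Ft − 10800 Ft = 30200 Ft
  Base: 171000 Ft − 30200 Ft = 140800 Ft
  140800 Ft × 10% = 14080 Ft

20940 Ft > 14080 Ft, so the regular tax governs.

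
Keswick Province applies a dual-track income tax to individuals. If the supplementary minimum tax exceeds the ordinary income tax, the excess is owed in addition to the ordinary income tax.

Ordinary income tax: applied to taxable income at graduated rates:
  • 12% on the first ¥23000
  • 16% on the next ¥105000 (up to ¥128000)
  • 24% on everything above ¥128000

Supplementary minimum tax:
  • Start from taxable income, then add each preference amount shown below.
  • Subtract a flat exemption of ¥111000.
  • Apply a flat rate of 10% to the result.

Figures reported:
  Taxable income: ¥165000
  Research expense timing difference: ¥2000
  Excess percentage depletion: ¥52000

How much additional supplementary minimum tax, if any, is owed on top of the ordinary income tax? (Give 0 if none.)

¥0

Supplementary minimum tax:
  Adjusted income: ¥165000 + ¥2000 + ¥52000 = ¥219000
  Less exemption ¥111000 → base ¥108000
  ¥108000 × 10% = ¥10800

Ordinary income tax:
  ¥23000 × 12% = ¥2760
  ¥105000 × 16% = ¥16800
  ¥37000 × 24% = ¥8880
  → ¥28440

¥10800 ≤ ¥28440, so no add-on is due.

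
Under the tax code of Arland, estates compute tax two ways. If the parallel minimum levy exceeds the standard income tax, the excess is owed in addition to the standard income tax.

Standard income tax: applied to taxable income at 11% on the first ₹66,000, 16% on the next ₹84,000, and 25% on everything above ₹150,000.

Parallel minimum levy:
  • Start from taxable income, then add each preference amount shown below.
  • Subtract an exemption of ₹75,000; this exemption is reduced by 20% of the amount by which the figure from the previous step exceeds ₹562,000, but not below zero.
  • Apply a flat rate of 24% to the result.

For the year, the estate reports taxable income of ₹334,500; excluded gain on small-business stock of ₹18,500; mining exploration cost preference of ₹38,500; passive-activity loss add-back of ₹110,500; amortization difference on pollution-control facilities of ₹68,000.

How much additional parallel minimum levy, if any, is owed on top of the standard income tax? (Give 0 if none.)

Parallel minimum levy:
  Adjusted income: ₹334,500 + ₹18,500 + ₹38,500 + ₹110,500 + ₹68,000 = ₹570,000
  Exemption: ₹75,000 − 20% × (₹570,000 − ₹562,000) = ₹75,000 − ₹1,600 = ₹73,400
  Base: ₹570,000 − ₹73,400 = ₹496,600
  ₹496,600 × 24% = ₹119,184

Standard income tax:
  ₹66,000 × 11% = ₹7,260
  ₹84,000 × 16% = ₹13,440
  ₹184,500 × 25% = ₹46,125
  → ₹66,825

Excess of parallel minimum levy over standard income tax: ₹119,184 − ₹66,825 = ₹52,359.

₹52,359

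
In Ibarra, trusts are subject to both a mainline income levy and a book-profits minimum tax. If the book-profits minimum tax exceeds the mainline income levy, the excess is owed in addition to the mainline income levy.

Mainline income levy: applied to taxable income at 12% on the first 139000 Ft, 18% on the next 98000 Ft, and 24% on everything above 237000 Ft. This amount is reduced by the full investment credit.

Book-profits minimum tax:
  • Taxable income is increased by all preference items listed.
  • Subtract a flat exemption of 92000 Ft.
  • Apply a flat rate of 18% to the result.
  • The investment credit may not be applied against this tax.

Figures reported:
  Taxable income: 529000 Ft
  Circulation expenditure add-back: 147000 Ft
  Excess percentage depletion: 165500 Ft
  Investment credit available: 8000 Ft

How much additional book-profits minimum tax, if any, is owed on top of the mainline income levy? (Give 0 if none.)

38510 Ft

Mainline income levy:
  139000 Ft × 12% = 16680 Ft
  98000 Ft × 18% = 17640 Ft
  292000 Ft × 24% = 70080 Ft
  → 104400 Ft
  Less investment credit 8000 Ft → 96400 Ft

Book-profits minimum tax:
  Adjusted income: 529000 Ft + 147000 Ft + 165500 Ft = 841500 Ft
  Less exemption 92000 Ft → base 749500 Ft
  749500 Ft × 18% = 134910 Ft

Excess of book-profits minimum tax over mainline income levy: 134910 Ft − 96400 Ft = 38510 Ft.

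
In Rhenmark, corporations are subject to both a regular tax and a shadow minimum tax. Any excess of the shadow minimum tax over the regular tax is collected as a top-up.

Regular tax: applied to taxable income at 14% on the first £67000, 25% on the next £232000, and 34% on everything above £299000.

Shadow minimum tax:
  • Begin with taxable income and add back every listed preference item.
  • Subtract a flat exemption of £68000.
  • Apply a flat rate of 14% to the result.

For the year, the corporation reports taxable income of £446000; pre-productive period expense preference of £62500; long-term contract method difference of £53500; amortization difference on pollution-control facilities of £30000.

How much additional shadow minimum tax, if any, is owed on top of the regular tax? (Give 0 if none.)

Regular tax:
  £67000 × 14% = £9380
  £232000 × 25% = £58000
  £147000 × 34% = £49980
  → £117360

Shadow minimum tax:
  Adjusted income: £446000 + £62500 + £53500 + £30000 = £592000
  Less exemption £68000 → base £524000
  £524000 × 14% = £73360

£73360 ≤ £117360, so no add-on is due.

£0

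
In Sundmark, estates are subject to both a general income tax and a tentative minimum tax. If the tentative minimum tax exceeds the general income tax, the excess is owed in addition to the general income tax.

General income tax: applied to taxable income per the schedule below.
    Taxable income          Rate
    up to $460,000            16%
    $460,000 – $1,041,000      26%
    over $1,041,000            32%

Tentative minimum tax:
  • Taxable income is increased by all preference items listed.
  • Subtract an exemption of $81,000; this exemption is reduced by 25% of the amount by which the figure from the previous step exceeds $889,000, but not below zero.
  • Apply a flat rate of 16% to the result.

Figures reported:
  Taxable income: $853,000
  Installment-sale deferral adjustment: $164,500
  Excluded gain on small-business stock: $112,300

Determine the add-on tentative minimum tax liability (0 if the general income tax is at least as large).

$1,660

Tentative minimum tax:
  Adjusted income: $853,000 + $164,500 + $112,300 = $1,129,800
  Exemption: $81,000 − 25% × ($1,129,800 − $889,000) = $81,000 − $60,200 = $20,800
  Base: $1,129,800 − $20,800 = $1,109,000
  $1,109,000 × 16% = $177,440

General income tax:
  $460,000 × 16% = $73,600
  $393,000 × 26% = $102,180
  → $175,780

Excess of tentative minimum tax over general income tax: $177,440 − $175,780 = $1,660.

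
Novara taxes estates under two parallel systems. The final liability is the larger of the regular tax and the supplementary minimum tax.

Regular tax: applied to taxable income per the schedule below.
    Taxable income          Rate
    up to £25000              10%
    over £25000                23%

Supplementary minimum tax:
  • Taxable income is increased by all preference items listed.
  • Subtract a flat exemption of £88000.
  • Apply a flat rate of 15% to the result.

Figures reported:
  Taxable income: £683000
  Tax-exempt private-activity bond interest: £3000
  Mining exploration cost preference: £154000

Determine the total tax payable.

Supplementary minimum tax:
  Adjusted income: £683000 + £3000 + £154000 = £840000
  Less exemption £88000 → base £752000
  £752000 × 15% = £112800

Regular tax:
  £25000 × 10% = £2500
  £658000 × 23% = £151340
  → £153840

£153840 > £112800, so the regular tax governs.

£153840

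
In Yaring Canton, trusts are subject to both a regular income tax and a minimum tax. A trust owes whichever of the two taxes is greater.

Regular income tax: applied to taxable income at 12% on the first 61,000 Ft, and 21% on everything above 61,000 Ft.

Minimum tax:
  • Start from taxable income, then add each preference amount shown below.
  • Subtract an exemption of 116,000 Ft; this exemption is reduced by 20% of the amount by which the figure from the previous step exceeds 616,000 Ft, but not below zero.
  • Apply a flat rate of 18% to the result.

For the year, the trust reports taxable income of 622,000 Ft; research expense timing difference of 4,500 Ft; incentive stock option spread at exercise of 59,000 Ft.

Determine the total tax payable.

Regular income tax:
  61,000 Ft × 12% = 7,320 Ft
  561,000 Ft × 21% = 117,810 Ft
  → 125,130 Ft

Minimum tax:
  Adjusted income: 622,000 Ft + 4,500 Ft + 59,000 Ft = 685,500 Ft
  Exemption: 116,000 Ft − 20% × (685,500 Ft − 616,000 Ft) = 116,000 Ft − 13,900 Ft = 102,100 Ft
  Base: 685,500 Ft − 102,100 Ft = 583,400 Ft
  583,400 Ft × 18% = 105,012 Ft

125,130 Ft > 105,012 Ft, so the regular income tax governs.

125,130 Ft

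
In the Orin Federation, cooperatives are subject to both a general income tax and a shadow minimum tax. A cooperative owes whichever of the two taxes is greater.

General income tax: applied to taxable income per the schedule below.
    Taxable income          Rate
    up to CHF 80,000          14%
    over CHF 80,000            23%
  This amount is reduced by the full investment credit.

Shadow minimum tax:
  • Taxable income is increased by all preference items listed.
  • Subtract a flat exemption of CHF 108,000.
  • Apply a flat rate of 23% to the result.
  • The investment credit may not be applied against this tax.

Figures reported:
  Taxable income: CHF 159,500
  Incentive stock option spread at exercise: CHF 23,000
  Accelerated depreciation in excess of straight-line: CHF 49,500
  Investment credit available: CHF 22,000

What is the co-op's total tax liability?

CHF 28,520

Shadow minimum tax:
  Adjusted income: CHF 159,500 + CHF 23,000 + CHF 49,500 = CHF 232,000
  Less exemption CHF 108,000 → base CHF 124,000
  CHF 124,000 × 23% = CHF 28,520

General income tax:
  CHF 80,000 × 14% = CHF 11,200
  CHF 79,500 × 23% = CHF 18,285
  → CHF 29,485
  Less investment credit CHF 22,000 → CHF 7,485

CHF 28,520 > CHF 7,485, so the shadow minimum tax is the binding amount.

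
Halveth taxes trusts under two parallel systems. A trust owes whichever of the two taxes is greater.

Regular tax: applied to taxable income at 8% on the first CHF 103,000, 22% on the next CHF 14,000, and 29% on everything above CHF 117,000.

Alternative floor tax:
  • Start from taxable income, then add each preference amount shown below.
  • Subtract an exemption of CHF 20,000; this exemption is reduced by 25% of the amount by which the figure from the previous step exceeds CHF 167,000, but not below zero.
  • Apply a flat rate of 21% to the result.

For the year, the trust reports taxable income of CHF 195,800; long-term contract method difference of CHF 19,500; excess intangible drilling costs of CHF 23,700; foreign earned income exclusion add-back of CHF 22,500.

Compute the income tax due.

CHF 54,915

Regular tax:
  CHF 103,000 × 8% = CHF 8,240
  CHF 14,000 × 22% = CHF 3,080
  CHF 78,800 × 29% = CHF 22,852
  → CHF 34,172

Alternative floor tax:
  Adjusted income: CHF 195,800 + CHF 19,500 + CHF 23,700 + CHF 22,500 = CHF 261,500
  Exemption: 25% × (CHF 261,500 − CHF 167,000) = CHF 23,625 ≥ CHF 20,000, so the exemption is fully phased out
  Base: CHF 261,500 − CHF 0 = CHF 261,500
  CHF 261,500 × 21% = CHF 54,915

CHF 54,915 > CHF 34,172, so the alternative floor tax is the binding amount.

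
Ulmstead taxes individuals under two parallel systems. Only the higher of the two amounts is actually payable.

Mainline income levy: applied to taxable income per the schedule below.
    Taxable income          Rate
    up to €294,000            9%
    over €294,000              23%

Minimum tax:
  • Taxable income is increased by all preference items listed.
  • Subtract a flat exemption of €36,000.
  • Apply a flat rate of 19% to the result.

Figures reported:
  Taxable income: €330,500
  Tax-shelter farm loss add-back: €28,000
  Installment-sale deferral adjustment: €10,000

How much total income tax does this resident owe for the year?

€63,175

Mainline income levy:
  €294,000 × 9% = €26,460
  €36,500 × 23% = €8,395
  → €34,855

Minimum tax:
  Adjusted income: €330,500 + €28,000 + €10,000 = €368,500
  Less exemption €36,000 → base €332,500
  €332,500 × 19% = €63,175

€63,175 > €34,855, so the minimum tax is the binding amount.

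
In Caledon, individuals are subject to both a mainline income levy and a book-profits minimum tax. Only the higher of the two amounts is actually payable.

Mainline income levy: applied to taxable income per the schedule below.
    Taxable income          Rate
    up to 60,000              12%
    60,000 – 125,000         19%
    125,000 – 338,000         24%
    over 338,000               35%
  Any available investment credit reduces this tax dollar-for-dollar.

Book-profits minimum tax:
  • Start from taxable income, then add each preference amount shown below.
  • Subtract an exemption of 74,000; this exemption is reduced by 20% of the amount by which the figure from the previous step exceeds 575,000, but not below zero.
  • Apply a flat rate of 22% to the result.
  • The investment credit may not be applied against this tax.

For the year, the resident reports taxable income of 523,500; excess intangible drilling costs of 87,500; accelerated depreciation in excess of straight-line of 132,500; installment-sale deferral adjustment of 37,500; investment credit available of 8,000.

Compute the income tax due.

164,604

Mainline income levy:
  60,000 × 12% = 7,200
  65,000 × 19% = 12,350
  213,000 × 24% = 51,120
  185,500 × 35% = 64,925
  → 135,595
  Less investment credit 8,000 → 127,595

Book-profits minimum tax:
  Adjusted income: 523,500 + 87,500 + 132,500 + 37,500 = 781,000
  Exemption: 74,000 − 20% × (781,000 − 575,000) = 74,000 − 41,200 = 32,800
  Base: 781,000 − 32,800 = 748,200
  748,200 × 22% = 164,604

164,604 > 127,595, so the book-profits minimum tax is the binding amount.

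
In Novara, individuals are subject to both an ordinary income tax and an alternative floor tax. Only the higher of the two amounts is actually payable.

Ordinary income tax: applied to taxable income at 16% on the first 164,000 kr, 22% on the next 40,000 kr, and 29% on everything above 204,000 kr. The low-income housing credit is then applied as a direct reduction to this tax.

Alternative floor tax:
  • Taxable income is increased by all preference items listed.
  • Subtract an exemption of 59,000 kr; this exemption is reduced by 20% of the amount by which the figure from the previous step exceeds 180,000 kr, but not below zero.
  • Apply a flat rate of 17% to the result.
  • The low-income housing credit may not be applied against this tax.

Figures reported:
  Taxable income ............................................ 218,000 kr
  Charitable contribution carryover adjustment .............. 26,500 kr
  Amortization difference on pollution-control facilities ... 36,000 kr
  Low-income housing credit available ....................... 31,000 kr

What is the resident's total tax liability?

Alternative floor tax:
  Adjusted income: 218,000 kr + 26,500 kr + 36,000 kr = 280,500 kr
  Exemption: 59,000 kr − 20% × (280,500 kr − 180,000 kr) = 59,000 kr − 20,100 kr = 38,900 kr
  Base: 280,500 kr − 38,900 kr = 241,600 kr
  241,600 kr × 17% = 41,072 kr

Ordinary income tax:
  164,000 kr × 16% = 26,240 kr
  40,000 kr × 22% = 8,800 kr
  14,000 kr × 29% = 4,060 kr
  → 39,100 kr
  Less low-income housing credit 31,000 kr → 8,100 kr

41,072 kr > 8,100 kr, so the alternative floor tax is the binding amount.

41,072 kr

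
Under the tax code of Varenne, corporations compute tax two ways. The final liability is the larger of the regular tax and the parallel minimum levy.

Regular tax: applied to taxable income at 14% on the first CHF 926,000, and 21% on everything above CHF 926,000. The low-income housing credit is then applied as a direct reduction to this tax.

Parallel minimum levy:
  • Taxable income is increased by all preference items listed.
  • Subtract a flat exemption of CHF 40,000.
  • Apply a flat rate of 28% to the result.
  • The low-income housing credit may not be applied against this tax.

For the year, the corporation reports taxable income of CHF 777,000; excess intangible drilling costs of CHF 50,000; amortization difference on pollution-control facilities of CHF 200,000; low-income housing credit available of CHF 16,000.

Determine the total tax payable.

Parallel minimum levy:
  Adjusted income: CHF 777,000 + CHF 50,000 + CHF 200,000 = CHF 1,027,000
  Less exemption CHF 40,000 → base CHF 987,000
  CHF 987,000 × 28% = CHF 276,360

Regular tax:
  CHF 777,000 × 14% = CHF 108,780
  Less low-income housing credit CHF 16,000 → CHF 92,780

CHF 276,360 > CHF 92,780, so the parallel minimum levy is the binding amount.

CHF 276,360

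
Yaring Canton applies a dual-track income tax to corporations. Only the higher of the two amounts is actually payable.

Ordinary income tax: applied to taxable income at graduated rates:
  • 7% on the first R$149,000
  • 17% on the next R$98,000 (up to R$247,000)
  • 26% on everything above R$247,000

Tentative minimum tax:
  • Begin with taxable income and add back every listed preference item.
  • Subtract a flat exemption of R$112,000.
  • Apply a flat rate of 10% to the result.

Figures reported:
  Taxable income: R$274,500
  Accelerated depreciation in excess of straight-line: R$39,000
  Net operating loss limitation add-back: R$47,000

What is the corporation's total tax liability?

R$34,240

Tentative minimum tax:
  Adjusted income: R$274,500 + R$39,000 + R$47,000 = R$360,500
  Less exemption R$112,000 → base R$248,500
  R$248,500 × 10% = R$24,850

Ordinary income tax:
  R$149,000 × 7% = R$10,430
  R$98,000 × 17% = R$16,660
  R$27,500 × 26% = R$7,150
  → R$34,240

R$34,240 > R$24,850, so the ordinary income tax governs.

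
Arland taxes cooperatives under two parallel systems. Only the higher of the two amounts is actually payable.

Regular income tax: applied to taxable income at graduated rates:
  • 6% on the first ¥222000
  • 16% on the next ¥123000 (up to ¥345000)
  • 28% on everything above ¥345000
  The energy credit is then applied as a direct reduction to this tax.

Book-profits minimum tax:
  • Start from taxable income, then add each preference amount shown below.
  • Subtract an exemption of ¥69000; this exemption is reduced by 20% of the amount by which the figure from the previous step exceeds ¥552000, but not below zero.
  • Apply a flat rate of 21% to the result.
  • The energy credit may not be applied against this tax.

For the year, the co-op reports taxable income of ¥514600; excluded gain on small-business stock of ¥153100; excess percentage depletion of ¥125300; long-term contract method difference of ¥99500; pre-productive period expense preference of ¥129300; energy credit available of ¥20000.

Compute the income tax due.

Book-profits minimum tax:
  Adjusted income: ¥514600 + ¥153100 + ¥125300 + ¥99500 + ¥129300 = ¥1021800
  Exemption: 20% × (¥1021800 − ¥552000) = ¥93960 ≥ ¥69000, so the exemption is fully phased out
  Base: ¥1021800 − ¥0 = ¥1021800
  ¥1021800 × 21% = ¥214578

Regular income tax:
  ¥222000 × 6% = ¥13320
  ¥123000 × 16% = ¥19680
  ¥169600 × 28% = ¥47488
  → ¥80488
  Less energy credit ¥20000 → ¥60488

¥214578 > ¥60488, so the book-profits minimum tax is the binding amount.

¥214578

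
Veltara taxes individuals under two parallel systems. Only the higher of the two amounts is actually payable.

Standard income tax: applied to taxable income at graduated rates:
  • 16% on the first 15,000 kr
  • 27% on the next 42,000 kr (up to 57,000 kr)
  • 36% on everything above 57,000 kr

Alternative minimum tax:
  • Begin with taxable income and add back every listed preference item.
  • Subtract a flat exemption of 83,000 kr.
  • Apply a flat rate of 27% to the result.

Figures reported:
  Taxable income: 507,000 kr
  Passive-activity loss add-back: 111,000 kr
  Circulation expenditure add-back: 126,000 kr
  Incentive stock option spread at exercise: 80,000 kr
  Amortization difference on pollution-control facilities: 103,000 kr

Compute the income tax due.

227,880 kr

Alternative minimum tax:
  Adjusted income: 507,000 kr + 111,000 kr + 126,000 kr + 80,000 kr + 103,000 kr = 927,000 kr
  Less exemption 83,000 kr → base 844,000 kr
  844,000 kr × 27% = 227,880 kr

Standard income tax:
  15,000 kr × 16% = 2,400 kr
  42,000 kr × 27% = 11,340 kr
  450,000 kr × 36% = 162,000 kr
  → 175,740 kr

227,880 kr > 175,740 kr, so the alternative minimum tax is the binding amount.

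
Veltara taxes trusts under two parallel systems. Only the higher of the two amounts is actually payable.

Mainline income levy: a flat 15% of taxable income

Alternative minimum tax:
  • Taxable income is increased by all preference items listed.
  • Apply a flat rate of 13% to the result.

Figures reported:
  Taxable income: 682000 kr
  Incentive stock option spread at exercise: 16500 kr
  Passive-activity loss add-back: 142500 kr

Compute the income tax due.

Alternative minimum tax:
  Adjusted income: 682000 kr + 16500 kr + 142500 kr = 841000 kr
  841000 kr × 13% = 109330 kr

Mainline income levy:
  682000 kr × 15% = 102300 kr

109330 kr > 102300 kr, so the alternative minimum tax is the binding amount.

109330 kr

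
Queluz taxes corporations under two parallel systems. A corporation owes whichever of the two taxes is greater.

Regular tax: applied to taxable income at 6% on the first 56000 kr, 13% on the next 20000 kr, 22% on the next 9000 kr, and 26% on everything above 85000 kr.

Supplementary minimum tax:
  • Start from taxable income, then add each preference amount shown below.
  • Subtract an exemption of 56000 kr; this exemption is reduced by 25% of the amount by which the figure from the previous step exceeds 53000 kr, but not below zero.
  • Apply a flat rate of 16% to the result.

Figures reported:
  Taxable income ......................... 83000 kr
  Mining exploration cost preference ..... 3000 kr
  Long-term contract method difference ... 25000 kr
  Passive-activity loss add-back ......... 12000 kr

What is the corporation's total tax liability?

Regular tax:
  56000 kr × 6% = 3360 kr
  20000 kr × 13% = 2600 kr
  7000 kr × 22% = 1540 kr
  → 7500 kr

Supplementary minimum tax:
  Adjusted income: 83000 kr + 3000 kr + 25000 kr + 12000 kr = 123000 kr
  Exemption: 56000 kr − 25% × (123000 kr − 53000 kr) = 56000 kr − 17500 kr = 38500 kr
  Base: 123000 kr − 38500 kr = 84500 kr
  84500 kr × 16% = 13520 kr

13520 kr > 7500 kr, so the supplementary minimum tax is the binding amount.

13520 kr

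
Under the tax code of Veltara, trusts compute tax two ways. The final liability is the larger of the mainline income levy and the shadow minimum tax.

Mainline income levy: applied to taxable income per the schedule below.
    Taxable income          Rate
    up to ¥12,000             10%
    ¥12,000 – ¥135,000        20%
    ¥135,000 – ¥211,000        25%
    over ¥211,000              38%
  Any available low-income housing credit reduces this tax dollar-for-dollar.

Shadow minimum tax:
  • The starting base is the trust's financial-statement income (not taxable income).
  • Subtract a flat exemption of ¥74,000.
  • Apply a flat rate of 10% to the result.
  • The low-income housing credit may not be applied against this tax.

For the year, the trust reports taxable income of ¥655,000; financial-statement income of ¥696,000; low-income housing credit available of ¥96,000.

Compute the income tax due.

Mainline income levy:
  ¥12,000 × 10% = ¥1,200
  ¥123,000 × 20% = ¥24,600
  ¥76,000 × 25% = ¥19,000
  ¥444,000 × 38% = ¥168,720
  → ¥213,520
  Less low-income housing credit ¥96,000 → ¥117,520

Shadow minimum tax:
  Base (financial-statement income): ¥696,000
  Less exemption ¥74,000 → base ¥622,000
  ¥622,000 × 10% = ¥62,200

¥117,520 > ¥62,200, so the mainline income levy governs.

¥117,520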